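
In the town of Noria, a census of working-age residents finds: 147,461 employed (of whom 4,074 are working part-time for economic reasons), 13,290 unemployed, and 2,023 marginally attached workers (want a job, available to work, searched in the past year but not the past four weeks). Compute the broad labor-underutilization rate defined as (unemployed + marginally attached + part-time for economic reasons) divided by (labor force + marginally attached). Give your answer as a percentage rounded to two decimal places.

Broad underutilization rate ≈ 11.91%.

Labor force = 147,461 + 13,290 = 160,751.
Numerator = 13,290 + 2,023 + 4,074 = 19,387.
Denominator = 160,751 + 2,023 = 162,774.
Broad rate = 19,387 / 162,774 = 11.91%.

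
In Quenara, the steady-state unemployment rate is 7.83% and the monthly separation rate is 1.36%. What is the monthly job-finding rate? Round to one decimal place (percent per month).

From u* = s/(s+f): f = s·(1−u)/u.
f = 1.36 × (1 − 0.0783) / 0.0783 = 1.2535 / 0.0783 ≈ 16.0% per month.

Job-finding rate ≈ 16.0% per month.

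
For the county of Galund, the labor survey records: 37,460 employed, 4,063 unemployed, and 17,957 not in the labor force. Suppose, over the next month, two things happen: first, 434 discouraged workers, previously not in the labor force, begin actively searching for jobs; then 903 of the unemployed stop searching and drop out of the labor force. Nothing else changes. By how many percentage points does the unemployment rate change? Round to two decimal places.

Initially, labor force = 37,460 + 4,063 = 41,523, so u = 4,063/41,523 = 9.78%.
After the first change, unemployed and labor force both rise by 434 → E = 37,460, U = 4,497, labor force = 41,957.
After the second change, unemployed and labor force both fall by 903 → E = 37,460, U = 3,594, labor force = 41,054.
New unemployment rate = 3,594 / 41,054 = 8.75%.
Change = 8.75% − 9.78% = −1.03 percentage points.

The unemployment rate changes by −1.03 percentage points.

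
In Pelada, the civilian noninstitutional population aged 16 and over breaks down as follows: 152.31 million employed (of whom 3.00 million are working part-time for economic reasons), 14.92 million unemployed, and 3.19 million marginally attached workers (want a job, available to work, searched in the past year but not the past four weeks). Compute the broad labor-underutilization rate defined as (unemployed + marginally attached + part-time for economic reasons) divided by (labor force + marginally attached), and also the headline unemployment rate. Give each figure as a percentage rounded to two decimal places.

Broad underutilization rate ≈ 12.39%; headline unemployment rate ≈ 8.92%.

Labor force = 152.31 + 14.92 = 167.23 million.
Numerator = 14.92 + 3.19 + 3.00 = 21.11 million.
Denominator = 167.23 + 3.19 = 170.42 million.
Broad rate = 21.11 / 170.42 = 12.39%.
Headline unemployment rate = 14.92 / 167.23 = 8.92%.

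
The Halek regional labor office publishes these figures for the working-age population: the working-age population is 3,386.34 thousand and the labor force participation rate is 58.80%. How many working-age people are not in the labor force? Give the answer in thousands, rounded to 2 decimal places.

Share not in the labor force = 1 − 0.5880 = 0.4120.
Not in labor force = 0.4120 × 3,386.34 ≈ 1,395.17 thousand.

About 1,395.17 thousand are not in the labor force.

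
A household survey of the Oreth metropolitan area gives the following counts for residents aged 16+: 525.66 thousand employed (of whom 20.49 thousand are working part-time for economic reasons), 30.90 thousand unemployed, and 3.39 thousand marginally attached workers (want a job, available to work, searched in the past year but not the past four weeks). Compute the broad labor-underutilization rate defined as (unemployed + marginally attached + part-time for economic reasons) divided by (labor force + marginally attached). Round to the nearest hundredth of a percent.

Labor force = 525.66 + 30.90 = 556.56 thousand.
Numerator = 30.90 + 3.39 + 20.49 = 54.78 thousand.
Denominator = 556.56 + 3.39 = 559.95 thousand.
Broad rate = 54.78 / 559.95 = 9.78%.

Broad underutilization rate ≈ 9.78%.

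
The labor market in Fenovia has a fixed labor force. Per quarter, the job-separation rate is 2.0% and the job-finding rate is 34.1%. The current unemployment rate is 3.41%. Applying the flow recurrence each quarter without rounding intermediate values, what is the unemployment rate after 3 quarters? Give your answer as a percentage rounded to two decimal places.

Unemployment rate after three quarters ≈ 4.98%.

With a fixed labor force, u_{t+1} = u_t + s·(1−u_t) − f·u_t = u_t·(1−s−f) + s.
Here 1−s−f = 0.639 and s = 0.020.
u_1 = 0.034100 × 0.639 + 0.020 = 0.041790.
u_2 = 0.041790 × 0.639 + 0.020 = 0.046704.
u_3 = 0.046704 × 0.639 + 0.020 = 0.049844.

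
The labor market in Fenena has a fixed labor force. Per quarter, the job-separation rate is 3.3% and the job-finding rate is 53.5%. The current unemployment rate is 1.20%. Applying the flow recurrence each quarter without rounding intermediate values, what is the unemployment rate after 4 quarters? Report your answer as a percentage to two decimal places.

With a fixed labor force, u_{t+1} = u_t + s·(1−u_t) − f·u_t = u_t·(1−s−f) + s.
Here 1−s−f = 0.432 and s = 0.033.
u_1 = 0.012000 × 0.432 + 0.033 = 0.038184.
u_2 = 0.038184 × 0.432 + 0.033 = 0.049495.
u_3 = 0.049495 × 0.432 + 0.033 = 0.054382.
u_4 = 0.054382 × 0.432 + 0.033 = 0.056493.

Unemployment rate after four quarters ≈ 5.65%.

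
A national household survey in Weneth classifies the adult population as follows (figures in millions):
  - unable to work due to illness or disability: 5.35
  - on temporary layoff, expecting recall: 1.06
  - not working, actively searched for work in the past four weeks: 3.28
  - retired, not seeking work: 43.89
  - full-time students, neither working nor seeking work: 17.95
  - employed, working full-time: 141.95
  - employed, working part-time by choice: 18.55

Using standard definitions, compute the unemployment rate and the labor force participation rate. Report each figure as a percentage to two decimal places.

Unemployment rate ≈ 2.63%; labor force participation rate ≈ 71.04%.

Employed = 141.95 + 18.55 = 160.50 million.
Unemployed = 1.06 + 3.28 = 4.34 million (jobless and actively searching, or on temporary layoff).
Labor force = 160.50 + 4.34 = 164.84 million.
Not in labor force = 5.35 + 43.89 + 17.95 = 67.19 million (those not working and not actively searching are outside the labor force).
Civilian working-age population = 164.84 + 67.19 = 232.03 million.
Unemployment rate = 4.34 / 164.84 = 2.63%.
Labor force participation rate = 164.84 / 232.03 = 71.04%.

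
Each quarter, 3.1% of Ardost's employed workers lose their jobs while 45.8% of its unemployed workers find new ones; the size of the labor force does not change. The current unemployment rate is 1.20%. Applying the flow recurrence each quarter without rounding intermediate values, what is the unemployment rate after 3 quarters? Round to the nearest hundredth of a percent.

With a fixed labor force, u_{t+1} = u_t + s·(1−u_t) − f·u_t = u_t·(1−s−f) + s.
Here 1−s−f = 0.511 and s = 0.031.
u_1 = 0.012000 × 0.511 + 0.031 = 0.037132.
u_2 = 0.037132 × 0.511 + 0.031 = 0.049974.
u_3 = 0.049974 × 0.511 + 0.031 = 0.056537.

Unemployment rate after three quarters ≈ 5.65%.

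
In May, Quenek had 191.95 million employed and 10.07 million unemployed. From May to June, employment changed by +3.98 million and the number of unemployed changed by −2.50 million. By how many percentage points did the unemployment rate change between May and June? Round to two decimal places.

The unemployment rate changed by −1.26 percentage points.

May: labor force = 191.95 + 10.07 = 202.02; u = 10.07/202.02 = 4.98%.
June: labor force = 195.93 + 7.57 = 203.50; u = 7.57/203.50 = 3.72%.
Change = 3.72% − 4.98% = −1.26 pp.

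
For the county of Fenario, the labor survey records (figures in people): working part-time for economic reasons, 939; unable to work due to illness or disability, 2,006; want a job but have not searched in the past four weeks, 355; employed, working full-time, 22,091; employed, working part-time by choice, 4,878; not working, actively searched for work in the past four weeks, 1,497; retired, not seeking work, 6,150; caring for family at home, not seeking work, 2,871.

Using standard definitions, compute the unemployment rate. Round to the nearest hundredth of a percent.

Unemployment rate ≈ 5.09%.

Employed = 939 + 22,091 + 4,878 = 27,908 (anyone who worked, including part-time for economic reasons, counts as employed).
Unemployed = 1,497.
Labor force = 27,908 + 1,497 = 29,405.
Unemployment rate = 1,497 / 29,405 = 5.09%.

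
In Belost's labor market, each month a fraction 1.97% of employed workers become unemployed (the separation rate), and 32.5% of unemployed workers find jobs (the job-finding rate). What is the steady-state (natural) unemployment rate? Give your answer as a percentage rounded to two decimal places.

Steady-state unemployment rate ≈ 5.72%.

At steady state the flows balance: s·E = f·U, so U/(E+U) = s/(s+f).
u* = 1.97 / (1.97 + 32.5) = 1.97 / 34.47 = 5.72%.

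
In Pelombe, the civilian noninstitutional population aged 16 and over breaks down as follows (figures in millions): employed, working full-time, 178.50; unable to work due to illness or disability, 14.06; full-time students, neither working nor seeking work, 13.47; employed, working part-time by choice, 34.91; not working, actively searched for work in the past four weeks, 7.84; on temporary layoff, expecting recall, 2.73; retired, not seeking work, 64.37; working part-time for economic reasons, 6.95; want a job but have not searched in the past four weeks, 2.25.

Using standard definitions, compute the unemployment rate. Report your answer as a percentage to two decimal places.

Unemployment rate ≈ 4.58%.

Employed = 178.50 + 34.91 + 6.95 = 220.36 million (anyone who worked, including part-time for economic reasons, counts as employed).
Unemployed = 7.84 + 2.73 = 10.57 million (jobless and actively searching, or on temporary layoff).
Labor force = 220.36 + 10.57 = 230.93 million.
Unemployment rate = 10.57 / 230.93 = 4.58%.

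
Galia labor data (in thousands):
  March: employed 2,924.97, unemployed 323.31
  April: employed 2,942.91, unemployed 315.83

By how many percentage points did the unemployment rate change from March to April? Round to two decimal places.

The unemployment rate changed by −0.26 percentage points.

March: labor force = 2,924.97 + 323.31 = 3,248.28; u = 323.31/3,248.28 = 9.95%.
April: labor force = 2,942.91 + 315.83 = 3,258.74; u = 315.83/3,258.74 = 9.69%.
Change = 9.69% − 9.95% = −0.26 pp.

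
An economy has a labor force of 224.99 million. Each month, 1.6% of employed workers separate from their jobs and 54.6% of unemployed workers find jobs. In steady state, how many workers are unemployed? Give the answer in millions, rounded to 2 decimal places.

About 6.41 million are unemployed in steady state.

Steady-state unemployment rate u* = s/(s+f) = 1.6/(1.6+54.6) = 0.028470.
Unemployed = u* × labor force = 0.028470 × 224.99 ≈ 6.41 million.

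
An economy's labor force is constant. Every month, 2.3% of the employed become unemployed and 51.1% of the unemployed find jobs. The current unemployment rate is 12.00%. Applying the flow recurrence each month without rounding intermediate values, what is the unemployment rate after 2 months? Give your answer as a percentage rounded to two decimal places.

Unemployment rate after two months ≈ 5.98%.

With a fixed labor force, u_{t+1} = u_t + s·(1−u_t) − f·u_t = u_t·(1−s−f) + s.
Here 1−s−f = 0.466 and s = 0.023.
u_1 = 0.120000 × 0.466 + 0.023 = 0.078920.
u_2 = 0.078920 × 0.466 + 0.023 = 0.059777.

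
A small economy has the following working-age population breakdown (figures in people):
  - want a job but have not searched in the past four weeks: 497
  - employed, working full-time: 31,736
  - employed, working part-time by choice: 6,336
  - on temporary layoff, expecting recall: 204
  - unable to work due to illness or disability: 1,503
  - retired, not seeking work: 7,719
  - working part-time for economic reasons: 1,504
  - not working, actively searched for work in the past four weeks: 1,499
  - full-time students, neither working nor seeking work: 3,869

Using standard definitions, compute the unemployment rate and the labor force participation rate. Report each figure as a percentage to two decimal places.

Unemployment rate ≈ 4.13%; labor force participation rate ≈ 75.23%.

Employed = 31,736 + 6,336 + 1,504 = 39,576 (anyone who worked, including part-time for economic reasons, counts as employed).
Unemployed = 204 + 1,499 = 1,703 (jobless and actively searching, or on temporary layoff).
Labor force = 39,576 + 1,703 = 41,279.
Not in labor force = 497 + 1,503 + 7,719 + 3,869 = 13,588 (those not working and not actively searching are outside the labor force — including those who want a job but have given up searching).
Civilian working-age population = 41,279 + 13,588 = 54,867.
Unemployment rate = 1,703 / 41,279 = 4.13%.
Labor force participation rate = 41,279 / 54,867 = 75.23%.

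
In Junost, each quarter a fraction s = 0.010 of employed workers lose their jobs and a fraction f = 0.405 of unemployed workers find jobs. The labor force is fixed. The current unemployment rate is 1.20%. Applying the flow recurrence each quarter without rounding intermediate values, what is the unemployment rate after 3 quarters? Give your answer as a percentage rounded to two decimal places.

Unemployment rate after three quarters ≈ 2.17%.

With a fixed labor force, u_{t+1} = u_t + s·(1−u_t) − f·u_t = u_t·(1−s−f) + s.
Here 1−s−f = 0.585 and s = 0.010.
u_1 = 0.012000 × 0.585 + 0.010 = 0.017020.
u_2 = 0.017020 × 0.585 + 0.010 = 0.019957.
u_3 = 0.019957 × 0.585 + 0.010 = 0.021675.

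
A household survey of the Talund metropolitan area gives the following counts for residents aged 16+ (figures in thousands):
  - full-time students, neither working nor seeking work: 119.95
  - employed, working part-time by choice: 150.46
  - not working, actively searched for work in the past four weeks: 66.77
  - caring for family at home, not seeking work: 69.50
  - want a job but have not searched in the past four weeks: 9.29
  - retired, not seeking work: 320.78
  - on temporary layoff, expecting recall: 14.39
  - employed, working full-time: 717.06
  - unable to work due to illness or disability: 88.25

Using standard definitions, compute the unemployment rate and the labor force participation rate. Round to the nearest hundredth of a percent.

Unemployment rate ≈ 8.56%; labor force participation rate ≈ 60.95%.

Employed = 150.46 + 717.06 = 867.52 thousand.
Unemployed = 66.77 + 14.39 = 81.16 thousand (jobless and actively searching, or on temporary layoff).
Labor force = 867.52 + 81.16 = 948.68 thousand.
Not in labor force = 119.95 + 69.50 + 9.29 + 320.78 + 88.25 = 607.77 thousand (those not working and not actively searching are outside the labor force — including those who want a job but have given up searching).
Civilian working-age population = 948.68 + 607.77 = 1,556.45 thousand.
Unemployment rate = 81.16 / 948.68 = 8.56%.
Labor force participation rate = 948.68 / 1,556.45 = 60.95%.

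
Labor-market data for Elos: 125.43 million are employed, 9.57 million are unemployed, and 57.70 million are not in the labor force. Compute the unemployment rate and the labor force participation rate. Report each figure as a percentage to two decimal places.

Labor force = employed + unemployed = 125.43 + 9.57 = 135.00 million.
Working-age population = 135.00 + 57.70 = 192.70 million.
Unemployment rate = 9.57 / 135.00 = 7.09%.
Labor force participation rate = 135.00 / 192.70 = 70.06%.

Unemployment rate ≈ 7.09%; labor force participation rate ≈ 70.06%.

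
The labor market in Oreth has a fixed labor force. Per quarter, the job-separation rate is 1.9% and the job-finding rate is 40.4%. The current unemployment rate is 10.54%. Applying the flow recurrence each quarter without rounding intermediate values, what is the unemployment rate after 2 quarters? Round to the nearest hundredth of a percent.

With a fixed labor force, u_{t+1} = u_t + s·(1−u_t) − f·u_t = u_t·(1−s−f) + s.
Here 1−s−f = 0.577 and s = 0.019.
u_1 = 0.105400 × 0.577 + 0.019 = 0.079816.
u_2 = 0.079816 × 0.577 + 0.019 = 0.065054.

Unemployment rate after two quarters ≈ 6.51%.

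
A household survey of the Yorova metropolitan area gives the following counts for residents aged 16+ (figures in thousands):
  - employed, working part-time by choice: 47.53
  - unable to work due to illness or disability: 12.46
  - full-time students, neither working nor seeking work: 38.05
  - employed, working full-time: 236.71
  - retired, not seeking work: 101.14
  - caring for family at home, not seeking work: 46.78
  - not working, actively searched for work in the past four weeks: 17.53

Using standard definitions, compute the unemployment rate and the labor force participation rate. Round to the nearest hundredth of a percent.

Unemployment rate ≈ 5.81%; labor force participation rate ≈ 60.33%.

Employed = 47.53 + 236.71 = 284.24 thousand.
Unemployed = 17.53 thousand.
Labor force = 284.24 + 17.53 = 301.77 thousand.
Not in labor force = 12.46 + 38.05 + 101.14 + 46.78 = 198.43 thousand (those not working and not actively searching are outside the labor force).
Civilian working-age population = 301.77 + 198.43 = 500.20 thousand.
Unemployment rate = 17.53 / 301.77 = 5.81%.
Labor force participation rate = 301.77 / 500.20 = 60.33%.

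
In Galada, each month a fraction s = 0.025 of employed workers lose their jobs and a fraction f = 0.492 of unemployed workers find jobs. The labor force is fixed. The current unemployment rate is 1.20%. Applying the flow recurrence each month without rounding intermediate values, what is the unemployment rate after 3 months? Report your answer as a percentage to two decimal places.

Unemployment rate after three months ≈ 4.43%.

With a fixed labor force, u_{t+1} = u_t + s·(1−u_t) − f·u_t = u_t·(1−s−f) + s.
Here 1−s−f = 0.483 and s = 0.025.
u_1 = 0.012000 × 0.483 + 0.025 = 0.030796.
u_2 = 0.030796 × 0.483 + 0.025 = 0.039874.
u_3 = 0.039874 × 0.483 + 0.025 = 0.044259.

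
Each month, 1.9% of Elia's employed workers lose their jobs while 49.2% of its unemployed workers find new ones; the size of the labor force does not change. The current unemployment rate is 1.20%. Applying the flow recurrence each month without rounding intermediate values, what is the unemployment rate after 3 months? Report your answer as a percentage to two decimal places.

Unemployment rate after three months ≈ 3.42%.

With a fixed labor force, u_{t+1} = u_t + s·(1−u_t) − f·u_t = u_t·(1−s−f) + s.
Here 1−s−f = 0.489 and s = 0.019.
u_1 = 0.012000 × 0.489 + 0.019 = 0.024868.
u_2 = 0.024868 × 0.489 + 0.019 = 0.031160.
u_3 = 0.031160 × 0.489 + 0.019 = 0.034237.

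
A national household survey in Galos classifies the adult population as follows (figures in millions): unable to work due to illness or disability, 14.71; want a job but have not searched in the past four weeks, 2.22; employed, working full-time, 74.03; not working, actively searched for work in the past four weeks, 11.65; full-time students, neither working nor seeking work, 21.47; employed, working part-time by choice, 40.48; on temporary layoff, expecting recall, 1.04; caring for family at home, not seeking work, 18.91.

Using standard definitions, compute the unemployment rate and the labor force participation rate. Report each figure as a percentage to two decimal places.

Unemployment rate ≈ 9.98%; labor force participation rate ≈ 68.94%.

Employed = 74.03 + 40.48 = 114.51 million.
Unemployed = 11.65 + 1.04 = 12.69 million (jobless and actively searching, or on temporary layoff).
Labor force = 114.51 + 12.69 = 127.20 million.
Not in labor force = 14.71 + 2.22 + 21.47 + 18.91 = 57.31 million (those not working and not actively searching are outside the labor force — including those who want a job but have given up searching).
Civilian working-age population = 127.20 + 57.31 = 184.51 million.
Unemployment rate = 12.69 / 127.20 = 9.98%.
Labor force participation rate = 127.20 / 184.51 = 68.94%.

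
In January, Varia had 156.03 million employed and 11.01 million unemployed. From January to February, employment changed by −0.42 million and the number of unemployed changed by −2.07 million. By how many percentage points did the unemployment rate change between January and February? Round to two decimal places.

The unemployment rate changed by −1.16 percentage points.

January: labor force = 156.03 + 11.01 = 167.04; u = 11.01/167.04 = 6.59%.
February: labor force = 155.61 + 8.94 = 164.55; u = 8.94/164.55 = 5.43%.
Change = 5.43% − 6.59% = −1.16 pp.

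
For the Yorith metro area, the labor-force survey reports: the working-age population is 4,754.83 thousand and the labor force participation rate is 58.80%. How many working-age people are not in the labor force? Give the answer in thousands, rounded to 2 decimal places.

About 1,958.99 thousand are not in the labor force.

Share not in the labor force = 1 − 0.5880 = 0.4120.
Not in labor force = 0.4120 × 4,754.83 ≈ 1,958.99 thousand.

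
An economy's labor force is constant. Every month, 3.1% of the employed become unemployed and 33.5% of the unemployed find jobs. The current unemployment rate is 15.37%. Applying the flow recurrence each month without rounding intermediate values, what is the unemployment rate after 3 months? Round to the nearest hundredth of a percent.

Unemployment rate after three months ≈ 10.23%.

With a fixed labor force, u_{t+1} = u_t + s·(1−u_t) − f·u_t = u_t·(1−s−f) + s.
Here 1−s−f = 0.634 and s = 0.031.
u_1 = 0.153700 × 0.634 + 0.031 = 0.128446.
u_2 = 0.128446 × 0.634 + 0.031 = 0.112435.
u_3 = 0.112435 × 0.634 + 0.031 = 0.102284.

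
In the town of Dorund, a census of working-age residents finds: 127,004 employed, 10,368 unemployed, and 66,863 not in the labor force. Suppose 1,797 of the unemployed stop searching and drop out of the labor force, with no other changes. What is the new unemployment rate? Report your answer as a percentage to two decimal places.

New unemployment rate ≈ 6.32%.

Initially, labor force = 127,004 + 10,368 = 137,372, so u = 10,368/137,372 = 7.55%.
After the change, unemployed and labor force both fall by 1,797 → E = 127,004, U = 8,571, labor force = 135,575.
New unemployment rate = 8,571 / 135,575 = 6.32%.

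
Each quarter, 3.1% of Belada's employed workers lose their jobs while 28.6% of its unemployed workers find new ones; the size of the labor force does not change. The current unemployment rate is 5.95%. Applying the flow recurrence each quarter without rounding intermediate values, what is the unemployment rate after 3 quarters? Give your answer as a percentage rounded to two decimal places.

With a fixed labor force, u_{t+1} = u_t + s·(1−u_t) − f·u_t = u_t·(1−s−f) + s.
Here 1−s−f = 0.683 and s = 0.031.
u_1 = 0.059500 × 0.683 + 0.031 = 0.071638.
u_2 = 0.071638 × 0.683 + 0.031 = 0.079929.
u_3 = 0.079929 × 0.683 + 0.031 = 0.085592.

Unemployment rate after three quarters ≈ 8.56%.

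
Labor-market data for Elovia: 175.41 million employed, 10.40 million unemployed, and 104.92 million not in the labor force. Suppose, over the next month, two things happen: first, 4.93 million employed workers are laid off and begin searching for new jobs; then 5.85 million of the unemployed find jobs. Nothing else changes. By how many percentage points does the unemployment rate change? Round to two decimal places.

The unemployment rate changes by −0.50 percentage points.

Initially, labor force = 175.41 + 10.40 = 185.81 million, so u = 10.40/185.81 = 5.60%.
After the first change, employed falls and unemployed rises by 4.93; labor force unchanged → E = 170.48, U = 15.33, labor force = 185.81 million.
After the second change, unemployed falls and employed rises by 5.85; labor force unchanged → E = 176.33, U = 9.48, labor force = 185.81 million.
New unemployment rate = 9.48 / 185.81 = 5.10%.
Change = 5.10% − 5.60% = −0.50 percentage points.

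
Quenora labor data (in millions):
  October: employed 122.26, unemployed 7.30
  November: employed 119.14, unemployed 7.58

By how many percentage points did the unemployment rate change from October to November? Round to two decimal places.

The unemployment rate changed by +0.35 percentage points.

October: labor force = 122.26 + 7.30 = 129.56; u = 7.30/129.56 = 5.63%.
November: labor force = 119.14 + 7.58 = 126.72; u = 7.58/126.72 = 5.98%.
Change = 5.98% − 5.63% = +0.35 pp.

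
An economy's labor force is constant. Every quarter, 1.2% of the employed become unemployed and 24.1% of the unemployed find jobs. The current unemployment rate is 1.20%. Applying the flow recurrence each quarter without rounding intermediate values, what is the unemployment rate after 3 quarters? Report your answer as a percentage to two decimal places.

With a fixed labor force, u_{t+1} = u_t + s·(1−u_t) − f·u_t = u_t·(1−s−f) + s.
Here 1−s−f = 0.747 and s = 0.012.
u_1 = 0.012000 × 0.747 + 0.012 = 0.020964.
u_2 = 0.020964 × 0.747 + 0.012 = 0.027660.
u_3 = 0.027660 × 0.747 + 0.012 = 0.032662.

Unemployment rate after three quarters ≈ 3.27%.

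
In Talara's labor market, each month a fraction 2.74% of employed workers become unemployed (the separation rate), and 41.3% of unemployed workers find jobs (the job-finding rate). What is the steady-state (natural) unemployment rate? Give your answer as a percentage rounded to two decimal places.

Steady-state unemployment rate ≈ 6.22%.

At steady state the flows balance: s·E = f·U, so U/(E+U) = s/(s+f).
u* = 2.74 / (2.74 + 41.3) = 2.74 / 44.04 = 6.22%.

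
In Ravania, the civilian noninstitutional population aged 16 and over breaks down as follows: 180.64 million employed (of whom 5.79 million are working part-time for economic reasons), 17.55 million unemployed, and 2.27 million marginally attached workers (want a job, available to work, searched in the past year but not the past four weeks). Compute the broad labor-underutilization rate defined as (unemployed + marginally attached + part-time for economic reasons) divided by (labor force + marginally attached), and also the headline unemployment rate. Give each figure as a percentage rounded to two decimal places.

Broad underutilization rate ≈ 12.78%; headline unemployment rate ≈ 8.86%.

Labor force = 180.64 + 17.55 = 198.19 million.
Numerator = 17.55 + 2.27 + 5.79 = 25.61 million.
Denominator = 198.19 + 2.27 = 200.46 million.
Broad rate = 25.61 / 200.46 = 12.78%.
Headline unemployment rate = 17.55 / 198.19 = 8.86%.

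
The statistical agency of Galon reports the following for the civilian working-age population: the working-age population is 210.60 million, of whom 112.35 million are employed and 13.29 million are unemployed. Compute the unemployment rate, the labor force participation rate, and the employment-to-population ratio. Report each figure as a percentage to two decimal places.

Unemployment rate ≈ 10.58%; labor force participation rate ≈ 59.66%; employment-population ratio ≈ 53.35%.

Labor force = employed + unemployed = 112.35 + 13.29 = 125.64 million.
Unemployment rate = 13.29 / 125.64 = 10.58%.
Labor force participation rate = 125.64 / 210.60 = 59.66%.
Employment-population ratio = 112.35 / 210.60 = 53.35%.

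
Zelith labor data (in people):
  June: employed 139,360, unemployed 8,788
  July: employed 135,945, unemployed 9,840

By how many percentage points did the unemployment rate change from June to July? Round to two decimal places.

June: labor force = 139,360 + 8,788 = 148,148; u = 8,788/148,148 = 5.93%.
July: labor force = 135,945 + 9,840 = 145,785; u = 9,840/145,785 = 6.75%.
Change = 6.75% − 5.93% = +0.82 pp.

The unemployment rate changed by +0.82 percentage points.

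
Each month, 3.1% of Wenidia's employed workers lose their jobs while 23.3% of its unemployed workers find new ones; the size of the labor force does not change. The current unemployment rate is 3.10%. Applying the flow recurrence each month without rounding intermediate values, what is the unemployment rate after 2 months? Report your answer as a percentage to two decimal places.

With a fixed labor force, u_{t+1} = u_t + s·(1−u_t) − f·u_t = u_t·(1−s−f) + s.
Here 1−s−f = 0.736 and s = 0.031.
u_1 = 0.031000 × 0.736 + 0.031 = 0.053816.
u_2 = 0.053816 × 0.736 + 0.031 = 0.070609.

Unemployment rate after two months ≈ 7.06%.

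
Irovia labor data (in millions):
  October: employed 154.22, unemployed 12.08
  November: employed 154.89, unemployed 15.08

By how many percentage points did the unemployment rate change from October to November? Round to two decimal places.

October: labor force = 154.22 + 12.08 = 166.30; u = 12.08/166.30 = 7.26%.
November: labor force = 154.89 + 15.08 = 169.97; u = 15.08/169.97 = 8.87%.
Change = 8.87% − 7.26% = +1.61 pp.

The unemployment rate changed by +1.61 percentage points.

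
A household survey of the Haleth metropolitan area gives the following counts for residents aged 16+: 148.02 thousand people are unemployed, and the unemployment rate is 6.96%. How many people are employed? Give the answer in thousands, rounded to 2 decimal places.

Labor force = U / u = 148.02 / 0.0696 ≈ 2,126.72 thousand.
Employed = labor force − unemployed = 2,126.72 − 148.02 = 1,978.70 thousand.

About 1,978.70 thousand are employed.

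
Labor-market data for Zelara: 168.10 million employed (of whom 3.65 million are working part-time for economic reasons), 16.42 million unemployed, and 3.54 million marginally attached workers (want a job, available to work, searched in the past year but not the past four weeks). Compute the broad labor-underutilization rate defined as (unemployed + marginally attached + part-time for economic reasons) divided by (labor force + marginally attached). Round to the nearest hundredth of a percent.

Broad underutilization rate ≈ 12.55%.

Labor force = 168.10 + 16.42 = 184.52 million.
Numerator = 16.42 + 3.54 + 3.65 = 23.61 million.
Denominator = 184.52 + 3.54 = 188.06 million.
Broad rate = 23.61 / 188.06 = 12.55%.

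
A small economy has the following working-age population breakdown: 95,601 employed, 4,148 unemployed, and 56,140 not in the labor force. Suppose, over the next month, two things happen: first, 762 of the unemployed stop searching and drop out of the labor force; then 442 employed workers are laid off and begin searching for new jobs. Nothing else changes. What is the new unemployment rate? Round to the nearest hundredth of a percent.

New unemployment rate ≈ 3.87%.

Initially, labor force = 95,601 + 4,148 = 99,749, so u = 4,148/99,749 = 4.16%.
After the first change, unemployed and labor force both fall by 762 → E = 95,601, U = 3,386, labor force = 98,987.
After the second change, employed falls and unemployed rises by 442; labor force unchanged → E = 95,159, U = 3,828, labor force = 98,987.
New unemployment rate = 3,828 / 98,987 = 3.87%.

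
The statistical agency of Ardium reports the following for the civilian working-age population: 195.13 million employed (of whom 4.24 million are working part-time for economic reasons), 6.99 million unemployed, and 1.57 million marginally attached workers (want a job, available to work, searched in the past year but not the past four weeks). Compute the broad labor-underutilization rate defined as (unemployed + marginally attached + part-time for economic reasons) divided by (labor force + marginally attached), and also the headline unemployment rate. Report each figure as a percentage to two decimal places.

Labor force = 195.13 + 6.99 = 202.12 million.
Numerator = 6.99 + 1.57 + 4.24 = 12.80 million.
Denominator = 202.12 + 1.57 = 203.69 million.
Broad rate = 12.80 / 203.69 = 6.28%.
Headline unemployment rate = 6.99 / 202.12 = 3.46%.

Broad underutilization rate ≈ 6.28%; headline unemployment rate ≈ 3.46%.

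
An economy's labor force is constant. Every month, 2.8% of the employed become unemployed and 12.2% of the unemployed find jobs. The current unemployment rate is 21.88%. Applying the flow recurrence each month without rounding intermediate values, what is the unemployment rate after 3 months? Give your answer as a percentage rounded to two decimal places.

Unemployment rate after three months ≈ 20.64%.

With a fixed labor force, u_{t+1} = u_t + s·(1−u_t) − f·u_t = u_t·(1−s−f) + s.
Here 1−s−f = 0.850 and s = 0.028.
u_1 = 0.218800 × 0.850 + 0.028 = 0.213980.
u_2 = 0.213980 × 0.850 + 0.028 = 0.209883.
u_3 = 0.209883 × 0.850 + 0.028 = 0.206401.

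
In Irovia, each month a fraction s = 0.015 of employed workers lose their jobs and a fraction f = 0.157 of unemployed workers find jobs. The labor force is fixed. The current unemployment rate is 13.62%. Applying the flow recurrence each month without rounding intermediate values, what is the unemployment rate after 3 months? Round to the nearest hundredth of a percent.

With a fixed labor force, u_{t+1} = u_t + s·(1−u_t) − f·u_t = u_t·(1−s−f) + s.
Here 1−s−f = 0.828 and s = 0.015.
u_1 = 0.136200 × 0.828 + 0.015 = 0.127774.
u_2 = 0.127774 × 0.828 + 0.015 = 0.120797.
u_3 = 0.120797 × 0.828 + 0.015 = 0.115020.

Unemployment rate after three months ≈ 11.50%.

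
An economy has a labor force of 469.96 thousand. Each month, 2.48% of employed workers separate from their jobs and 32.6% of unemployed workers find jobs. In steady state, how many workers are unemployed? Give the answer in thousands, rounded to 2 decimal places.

Steady-state unemployment rate u* = s/(s+f) = 2.48/(2.48+32.6) = 0.070696.
Unemployed = u* × labor force = 0.070696 × 469.96 ≈ 33.22 thousand.

About 33.22 thousand are unemployed in steady state.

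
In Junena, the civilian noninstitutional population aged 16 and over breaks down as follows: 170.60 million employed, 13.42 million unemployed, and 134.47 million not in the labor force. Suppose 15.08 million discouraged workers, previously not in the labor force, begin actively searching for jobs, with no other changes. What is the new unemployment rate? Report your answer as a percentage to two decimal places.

New unemployment rate ≈ 14.31%.

Initially, labor force = 170.60 + 13.42 = 184.02 million, so u = 13.42/184.02 = 7.29%.
After the change, unemployed and labor force both rise by 15.08 → E = 170.60, U = 28.50, labor force = 199.10 million.
New unemployment rate = 28.50 / 199.10 = 14.31%.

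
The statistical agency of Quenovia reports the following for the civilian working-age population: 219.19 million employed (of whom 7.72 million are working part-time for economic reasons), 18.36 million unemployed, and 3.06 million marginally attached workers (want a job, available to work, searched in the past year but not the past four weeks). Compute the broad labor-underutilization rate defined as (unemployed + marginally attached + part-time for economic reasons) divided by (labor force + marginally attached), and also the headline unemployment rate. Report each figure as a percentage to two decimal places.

Broad underutilization rate ≈ 12.11%; headline unemployment rate ≈ 7.73%.

Labor force = 219.19 + 18.36 = 237.55 million.
Numerator = 18.36 + 3.06 + 7.72 = 29.14 million.
Denominator = 237.55 + 3.06 = 240.61 million.
Broad rate = 29.14 / 240.61 = 12.11%.
Headline unemployment rate = 18.36 / 237.55 = 7.73%.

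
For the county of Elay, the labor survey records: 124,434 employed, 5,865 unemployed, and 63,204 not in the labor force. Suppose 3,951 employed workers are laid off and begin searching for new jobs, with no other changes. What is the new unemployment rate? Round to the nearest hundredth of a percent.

Initially, labor force = 124,434 + 5,865 = 130,299, so u = 5,865/130,299 = 4.50%.
After the change, employed falls and unemployed rises by 3,951; labor force unchanged → E = 120,483, U = 9,816, labor force = 130,299.
New unemployment rate = 9,816 / 130,299 = 7.53%.

New unemployment rate ≈ 7.53%.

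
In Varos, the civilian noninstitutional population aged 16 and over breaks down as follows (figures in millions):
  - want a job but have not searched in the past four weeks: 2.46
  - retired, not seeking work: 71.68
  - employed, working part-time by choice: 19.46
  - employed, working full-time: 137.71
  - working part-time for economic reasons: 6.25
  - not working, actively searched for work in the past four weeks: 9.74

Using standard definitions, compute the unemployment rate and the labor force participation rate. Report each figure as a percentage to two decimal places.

Employed = 19.46 + 137.71 + 6.25 = 163.42 million (anyone who worked, including part-time for economic reasons, counts as employed).
Unemployed = 9.74 million.
Labor force = 163.42 + 9.74 = 173.16 million.
Not in labor force = 2.46 + 71.68 = 74.14 million (those not working and not actively searching are outside the labor force — including those who want a job but have given up searching).
Civilian working-age population = 173.16 + 74.14 = 247.30 million.
Unemployment rate = 9.74 / 173.16 = 5.62%.
Labor force participation rate = 173.16 / 247.30 = 70.02%.

Unemployment rate ≈ 5.62%; labor force participation rate ≈ 70.02%.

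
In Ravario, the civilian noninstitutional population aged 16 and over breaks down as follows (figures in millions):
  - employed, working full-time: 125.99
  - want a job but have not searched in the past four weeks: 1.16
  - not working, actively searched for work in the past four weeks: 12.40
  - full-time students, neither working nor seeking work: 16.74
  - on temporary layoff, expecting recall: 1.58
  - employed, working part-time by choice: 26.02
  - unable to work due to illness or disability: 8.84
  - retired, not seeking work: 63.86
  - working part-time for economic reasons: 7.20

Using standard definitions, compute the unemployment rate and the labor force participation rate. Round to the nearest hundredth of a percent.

Employed = 125.99 + 26.02 + 7.20 = 159.21 million (anyone who worked, including part-time for economic reasons, counts as employed).
Unemployed = 12.40 + 1.58 = 13.98 million (jobless and actively searching, or on temporary layoff).
Labor force = 159.21 + 13.98 = 173.19 million.
Not in labor force = 1.16 + 16.74 + 8.84 + 63.86 = 90.60 million (those not working and not actively searching are outside the labor force — including those who want a job but have given up searching).
Civilian working-age population = 173.19 + 90.60 = 263.79 million.
Unemployment rate = 13.98 / 173.19 = 8.07%.
Labor force participation rate = 173.19 / 263.79 = 65.65%.

Unemployment rate ≈ 8.07%; labor force participation rate ≈ 65.65%.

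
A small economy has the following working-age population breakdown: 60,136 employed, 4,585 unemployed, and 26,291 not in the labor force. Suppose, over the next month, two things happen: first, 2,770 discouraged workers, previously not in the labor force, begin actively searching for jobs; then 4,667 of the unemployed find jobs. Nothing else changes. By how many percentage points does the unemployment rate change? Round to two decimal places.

The unemployment rate changes by −3.10 percentage points.

Initially, labor force = 60,136 + 4,585 = 64,721, so u = 4,585/64,721 = 7.08%.
After the first change, unemployed and labor force both rise by 2,770 → E = 60,136, U = 7,355, labor force = 67,491.
After the second change, unemployed falls and employed rises by 4,667; labor force unchanged → E = 64,803, U = 2,688, labor force = 67,491.
New unemployment rate = 2,688 / 67,491 = 3.98%.
Change = 3.98% − 7.08% = −3.10 percentage points.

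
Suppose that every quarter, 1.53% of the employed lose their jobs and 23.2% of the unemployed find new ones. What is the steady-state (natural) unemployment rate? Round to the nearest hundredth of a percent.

At steady state the flows balance: s·E = f·U, so U/(E+U) = s/(s+f).
u* = 1.53 / (1.53 + 23.2) = 1.53 / 24.73 = 6.19%.

Steady-state unemployment rate ≈ 6.19%.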